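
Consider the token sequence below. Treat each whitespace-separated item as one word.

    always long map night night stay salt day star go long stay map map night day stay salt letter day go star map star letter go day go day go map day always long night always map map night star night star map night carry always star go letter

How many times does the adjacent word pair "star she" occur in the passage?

0

Scanning the 48 overlapping bigram windows for "star she":
  (none found)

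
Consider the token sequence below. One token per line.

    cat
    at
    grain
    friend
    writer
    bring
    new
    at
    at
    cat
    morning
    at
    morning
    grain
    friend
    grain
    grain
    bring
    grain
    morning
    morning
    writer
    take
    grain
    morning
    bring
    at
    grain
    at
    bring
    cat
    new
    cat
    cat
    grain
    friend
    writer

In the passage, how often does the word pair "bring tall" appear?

Scanning the 36 overlapping bigram windows for "bring tall":
  (none found)

0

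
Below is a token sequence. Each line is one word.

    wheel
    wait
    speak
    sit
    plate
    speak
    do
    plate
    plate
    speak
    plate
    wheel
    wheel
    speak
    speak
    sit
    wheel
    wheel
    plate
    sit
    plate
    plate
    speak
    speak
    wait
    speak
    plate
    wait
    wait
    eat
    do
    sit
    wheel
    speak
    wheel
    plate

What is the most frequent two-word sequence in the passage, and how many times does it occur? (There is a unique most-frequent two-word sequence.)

"plate speak", 3 times

Bigram frequencies (highest first):
  plate speak: 3
  wait speak: 2
  speak sit: 2
  sit plate: 2
  plate plate: 2
  speak plate: 2
  … (17 more, each ≤ 2)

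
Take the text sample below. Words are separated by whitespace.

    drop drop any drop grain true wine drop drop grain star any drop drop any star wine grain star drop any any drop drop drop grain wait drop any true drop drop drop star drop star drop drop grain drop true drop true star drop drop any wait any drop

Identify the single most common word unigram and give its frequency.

"drop", 23 times

Unigram frequencies (highest first):
  drop: 23
  any: 8
  star: 6
  grain: 5
  true: 4
  wine: 2
  … (1 more, each ≤ 2)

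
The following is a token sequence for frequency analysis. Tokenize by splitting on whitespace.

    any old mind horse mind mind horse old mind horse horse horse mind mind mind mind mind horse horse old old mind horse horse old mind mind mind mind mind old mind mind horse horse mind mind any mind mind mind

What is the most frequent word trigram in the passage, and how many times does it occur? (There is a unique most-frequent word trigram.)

"mind mind mind", 7 times

Trigram frequencies (highest first):
  mind mind mind: 7
  mind horse horse: 4
  old mind horse: 3
  horse mind mind: 3
  mind mind horse: 3
  horse old mind: 2
  … (14 more, each ≤ 2)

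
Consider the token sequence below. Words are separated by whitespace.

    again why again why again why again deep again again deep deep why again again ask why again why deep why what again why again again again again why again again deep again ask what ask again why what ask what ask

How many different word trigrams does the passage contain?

42 tokens → 40 trigram windows in total.
Repeated trigrams (each contributes count−1 duplicates):
  again why again: 5
  why again again: 3
  why again why: 3
  again again again: 2
  again again deep: 2
  again deep again: 2
  ask what ask: 2
12 duplicate windows → 40 − 12 = 28 distinct.

28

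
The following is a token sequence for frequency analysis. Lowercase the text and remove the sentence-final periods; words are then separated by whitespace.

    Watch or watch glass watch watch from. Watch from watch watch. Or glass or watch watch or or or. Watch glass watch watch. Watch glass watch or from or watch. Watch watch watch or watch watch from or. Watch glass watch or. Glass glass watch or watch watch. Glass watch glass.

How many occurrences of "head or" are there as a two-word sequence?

0

Scanning the 50 overlapping bigram windows for "head or":
  (none found)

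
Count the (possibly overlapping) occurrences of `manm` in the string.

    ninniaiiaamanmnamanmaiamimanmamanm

Sliding a length-4 window over the 34 characters (31 positions):
  position 11–14: manm
  position 17–20: manm
  position 26–29: manm
  position 31–34: manm

4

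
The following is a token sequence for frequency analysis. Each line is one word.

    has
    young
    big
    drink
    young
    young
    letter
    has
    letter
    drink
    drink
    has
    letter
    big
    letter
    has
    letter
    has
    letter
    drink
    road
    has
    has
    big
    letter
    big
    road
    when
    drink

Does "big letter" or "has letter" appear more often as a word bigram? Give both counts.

"big letter": 2 occurrences
"has letter": 4 occurrences

"has letter" (4 vs 2)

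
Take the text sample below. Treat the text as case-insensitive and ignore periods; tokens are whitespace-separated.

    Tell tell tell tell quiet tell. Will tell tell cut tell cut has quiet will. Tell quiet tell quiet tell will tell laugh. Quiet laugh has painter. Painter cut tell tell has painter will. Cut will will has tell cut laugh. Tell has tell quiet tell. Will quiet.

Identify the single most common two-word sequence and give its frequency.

"tell tell", 5 times

Bigram frequencies (highest first):
  tell tell: 5
  tell quiet: 4
  quiet tell: 4
  tell will: 3
  will tell: 3
  tell cut: 3
  … (21 more, each ≤ 2)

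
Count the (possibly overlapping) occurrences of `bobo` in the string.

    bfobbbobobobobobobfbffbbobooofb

Sliding a length-4 window over the 31 characters (28 positions):
  position 6–9: bobo
  position 8–11: bobo
  position 10–13: bobo
  position 12–15: bobo
  position 14–17: bobo
  position 24–27: bobo

6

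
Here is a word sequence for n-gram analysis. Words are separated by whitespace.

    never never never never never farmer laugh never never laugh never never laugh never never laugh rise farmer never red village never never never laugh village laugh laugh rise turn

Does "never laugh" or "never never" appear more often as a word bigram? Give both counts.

"never laugh": 4 occurrences
"never never": 9 occurrences

"never never" (9 vs 4)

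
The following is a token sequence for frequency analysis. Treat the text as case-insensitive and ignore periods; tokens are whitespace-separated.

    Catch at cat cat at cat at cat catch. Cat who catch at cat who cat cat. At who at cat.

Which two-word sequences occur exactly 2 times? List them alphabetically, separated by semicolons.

cat cat; cat who; catch at

Bigram counts meeting the condition (exactly 2 times):
  cat cat: 2
  cat who: 2
  catch at: 2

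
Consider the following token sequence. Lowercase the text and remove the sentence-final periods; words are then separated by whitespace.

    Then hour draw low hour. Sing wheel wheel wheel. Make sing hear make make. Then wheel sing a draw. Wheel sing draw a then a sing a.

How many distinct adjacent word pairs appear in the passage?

23

27 tokens → 26 bigram windows in total.
Repeated bigrams (each contributes count−1 duplicates):
  sing a: 2
  wheel sing: 2
  wheel wheel: 2
3 duplicate windows → 26 − 3 = 23 distinct.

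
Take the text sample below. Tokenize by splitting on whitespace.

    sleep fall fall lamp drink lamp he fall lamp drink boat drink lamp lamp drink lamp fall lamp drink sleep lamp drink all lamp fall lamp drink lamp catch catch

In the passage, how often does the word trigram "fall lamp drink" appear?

Scanning the 28 overlapping trigram windows for "fall lamp drink":
  position 3–5: fall lamp drink
  position 8–10: fall lamp drink
  position 17–19: fall lamp drink
  position 25–27: fall lamp drink

4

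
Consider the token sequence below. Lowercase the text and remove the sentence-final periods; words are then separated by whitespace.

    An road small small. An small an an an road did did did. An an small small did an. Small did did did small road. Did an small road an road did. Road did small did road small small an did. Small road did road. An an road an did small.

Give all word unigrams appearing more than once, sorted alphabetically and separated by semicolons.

an; did; road; small

Unigram counts meeting the condition (more than once):
  an: 14
  did: 14
  road: 10
  small: 13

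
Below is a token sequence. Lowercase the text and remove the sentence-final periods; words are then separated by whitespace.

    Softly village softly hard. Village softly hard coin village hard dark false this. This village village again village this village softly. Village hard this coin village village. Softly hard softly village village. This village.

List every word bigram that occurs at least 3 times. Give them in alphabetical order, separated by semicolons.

Bigram counts meeting the condition (at least 3 times):
  softly hard: 3
  softly village: 3
  this village: 3
  village softly: 4
  village village: 3

softly hard; softly village; this village; village softly; village village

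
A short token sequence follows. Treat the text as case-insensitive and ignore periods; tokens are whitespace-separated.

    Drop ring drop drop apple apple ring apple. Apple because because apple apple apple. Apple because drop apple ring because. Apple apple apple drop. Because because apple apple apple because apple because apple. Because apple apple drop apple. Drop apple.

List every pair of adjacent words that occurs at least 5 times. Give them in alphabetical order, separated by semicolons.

apple apple; apple because; because apple

Bigram counts meeting the condition (at least 5 times):
  apple apple: 10
  apple because: 5
  because apple: 6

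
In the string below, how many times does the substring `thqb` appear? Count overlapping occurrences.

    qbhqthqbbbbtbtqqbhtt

Sliding a length-4 window over the 20 characters (17 positions):
  position 5–8: thqb

1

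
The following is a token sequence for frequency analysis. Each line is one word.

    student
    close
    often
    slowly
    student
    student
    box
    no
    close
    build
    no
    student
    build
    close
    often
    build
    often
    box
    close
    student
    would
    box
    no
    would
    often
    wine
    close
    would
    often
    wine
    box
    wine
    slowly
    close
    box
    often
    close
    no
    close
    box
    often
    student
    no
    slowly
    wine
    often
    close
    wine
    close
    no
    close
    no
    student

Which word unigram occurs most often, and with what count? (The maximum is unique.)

Unigram frequencies (highest first):
  close: 11
  often: 8
  student: 7
  no: 7
  box: 6
  wine: 5
  … (3 more, each ≤ 3)

"close", 11 times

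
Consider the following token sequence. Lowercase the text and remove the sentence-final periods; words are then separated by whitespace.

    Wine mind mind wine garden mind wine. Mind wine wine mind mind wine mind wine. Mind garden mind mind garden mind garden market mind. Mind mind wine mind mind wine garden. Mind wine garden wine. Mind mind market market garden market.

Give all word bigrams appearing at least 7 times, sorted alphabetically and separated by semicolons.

Bigram counts meeting the condition (at least 7 times):
  mind mind: 7
  mind wine: 8
  wine mind: 7

mind mind; mind wine; wine mind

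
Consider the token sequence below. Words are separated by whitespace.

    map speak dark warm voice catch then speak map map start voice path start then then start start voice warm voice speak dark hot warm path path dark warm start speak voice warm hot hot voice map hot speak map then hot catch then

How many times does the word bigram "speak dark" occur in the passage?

2

Scanning the 43 overlapping bigram windows for "speak dark":
  position 2–3: speak dark
  position 22–23: speak dark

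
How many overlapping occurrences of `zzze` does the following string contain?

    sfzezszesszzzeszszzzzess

2

Sliding a length-4 window over the 24 characters (21 positions):
  position 11–14: zzze
  position 19–22: zzze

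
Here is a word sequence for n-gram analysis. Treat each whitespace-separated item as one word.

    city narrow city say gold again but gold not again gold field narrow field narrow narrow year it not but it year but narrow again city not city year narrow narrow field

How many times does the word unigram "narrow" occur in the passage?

7

Scanning the 32 tokens for "narrow":
  position 2: narrow
  position 13: narrow
  position 15: narrow
  position 16: narrow
  position 24: narrow
  position 30: narrow
  position 31: narrow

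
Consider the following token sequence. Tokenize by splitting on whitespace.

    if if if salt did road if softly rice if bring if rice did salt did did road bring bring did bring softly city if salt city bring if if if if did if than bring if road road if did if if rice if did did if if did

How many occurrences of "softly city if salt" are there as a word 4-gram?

Scanning the 47 overlapping 4-gram windows for "softly city if salt":
  position 23–26: softly city if salt

1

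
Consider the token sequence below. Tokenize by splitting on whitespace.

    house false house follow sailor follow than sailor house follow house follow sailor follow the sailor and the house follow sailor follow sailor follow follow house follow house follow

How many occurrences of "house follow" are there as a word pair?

Scanning the 28 overlapping bigram windows for "house follow":
  position 3–4: house follow
  position 9–10: house follow
  position 11–12: house follow
  position 19–20: house follow
  position 26–27: house follow
  position 28–29: house follow

6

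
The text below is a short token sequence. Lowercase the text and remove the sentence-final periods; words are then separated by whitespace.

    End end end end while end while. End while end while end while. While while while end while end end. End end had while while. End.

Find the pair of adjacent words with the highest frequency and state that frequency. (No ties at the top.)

Bigram frequencies (highest first):
  while end: 7
  end end: 6
  end while: 6
  while while: 4
  end had: 1
  had while: 1

"while end", 7 times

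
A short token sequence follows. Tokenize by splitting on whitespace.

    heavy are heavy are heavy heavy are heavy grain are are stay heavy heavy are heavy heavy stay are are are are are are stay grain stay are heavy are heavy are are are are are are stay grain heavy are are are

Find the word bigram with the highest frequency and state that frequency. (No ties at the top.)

"are are", 13 times

Bigram frequencies (highest first):
  are are: 13
  heavy are: 7
  are heavy: 6
  heavy heavy: 3
  are stay: 3
  stay are: 2
  … (7 more, each ≤ 2)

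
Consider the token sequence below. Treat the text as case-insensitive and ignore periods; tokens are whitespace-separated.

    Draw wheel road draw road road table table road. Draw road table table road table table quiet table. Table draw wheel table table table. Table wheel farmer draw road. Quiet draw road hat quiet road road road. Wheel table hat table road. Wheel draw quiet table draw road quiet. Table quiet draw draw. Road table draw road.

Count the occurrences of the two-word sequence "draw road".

Scanning the 56 overlapping bigram windows for "draw road":
  position 4–5: draw road
  position 10–11: draw road
  position 28–29: draw road
  position 31–32: draw road
  position 47–48: draw road
  position 53–54: draw road
  position 56–57: draw road

7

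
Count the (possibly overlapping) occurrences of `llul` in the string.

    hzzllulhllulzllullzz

3

Sliding a length-4 window over the 20 characters (17 positions):
  position 4–7: llul
  position 9–12: llul
  position 14–17: llul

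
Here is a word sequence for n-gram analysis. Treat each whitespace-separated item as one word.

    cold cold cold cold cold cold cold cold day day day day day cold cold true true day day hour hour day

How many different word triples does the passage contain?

13

22 tokens → 20 trigram windows in total.
Repeated trigrams (each contributes count−1 duplicates):
  cold cold cold: 6
  day day day: 3
7 duplicate windows → 20 − 7 = 13 distinct.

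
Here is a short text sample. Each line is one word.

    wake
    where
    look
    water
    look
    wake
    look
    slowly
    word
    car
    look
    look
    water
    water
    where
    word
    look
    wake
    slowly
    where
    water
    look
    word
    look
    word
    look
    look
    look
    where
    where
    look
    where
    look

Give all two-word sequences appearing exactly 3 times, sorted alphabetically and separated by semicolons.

Bigram counts meeting the condition (exactly 3 times):
  look look: 3
  where look: 3
  word look: 3

look look; where look; word look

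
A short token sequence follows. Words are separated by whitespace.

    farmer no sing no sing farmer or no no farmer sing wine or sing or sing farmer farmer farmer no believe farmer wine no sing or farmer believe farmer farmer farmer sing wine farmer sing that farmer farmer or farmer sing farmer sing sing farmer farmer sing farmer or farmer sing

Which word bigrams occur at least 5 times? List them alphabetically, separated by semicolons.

Bigram counts meeting the condition (at least 5 times):
  farmer farmer: 6
  farmer sing: 7
  sing farmer: 5

farmer farmer; farmer sing; sing farmer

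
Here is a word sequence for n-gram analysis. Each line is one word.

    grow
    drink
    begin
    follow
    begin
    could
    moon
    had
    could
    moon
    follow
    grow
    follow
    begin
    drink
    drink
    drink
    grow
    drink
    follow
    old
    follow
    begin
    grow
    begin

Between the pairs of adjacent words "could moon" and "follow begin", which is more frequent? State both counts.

"could moon": 2 occurrences
"follow begin": 3 occurrences

"follow begin" (3 vs 2)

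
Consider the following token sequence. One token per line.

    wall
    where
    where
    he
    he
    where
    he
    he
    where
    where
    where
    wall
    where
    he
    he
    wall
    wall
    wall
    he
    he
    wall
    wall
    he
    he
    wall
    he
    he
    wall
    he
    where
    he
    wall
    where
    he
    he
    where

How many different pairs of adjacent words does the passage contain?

36 tokens → 35 bigram windows in total.
Repeated bigrams (each contributes count−1 duplicates):
  he he: 7
  he wall: 5
  where he: 5
  he where: 4
  wall he: 4
  wall wall: 3
  wall where: 3
  where where: 3
26 duplicate windows → 35 − 26 = 9 distinct.

9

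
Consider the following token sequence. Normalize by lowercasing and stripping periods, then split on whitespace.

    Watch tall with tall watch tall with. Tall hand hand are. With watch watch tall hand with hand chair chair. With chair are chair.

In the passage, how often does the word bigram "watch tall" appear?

Scanning the 23 overlapping bigram windows for "watch tall":
  position 1–2: watch tall
  position 5–6: watch tall
  position 14–15: watch tall

3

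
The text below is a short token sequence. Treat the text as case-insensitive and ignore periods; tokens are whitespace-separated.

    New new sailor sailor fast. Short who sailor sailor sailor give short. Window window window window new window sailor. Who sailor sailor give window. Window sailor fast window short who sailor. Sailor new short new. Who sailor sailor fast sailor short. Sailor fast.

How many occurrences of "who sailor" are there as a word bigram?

4

Scanning the 42 overlapping bigram windows for "who sailor":
  position 7–8: who sailor
  position 20–21: who sailor
  position 30–31: who sailor
  position 36–37: who sailor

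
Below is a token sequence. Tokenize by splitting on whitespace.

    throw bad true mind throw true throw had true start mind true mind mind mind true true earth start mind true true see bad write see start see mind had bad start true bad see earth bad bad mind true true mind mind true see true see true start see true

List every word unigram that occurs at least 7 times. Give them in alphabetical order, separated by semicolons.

Unigram counts meeting the condition (at least 7 times):
  mind: 10
  see: 7
  true: 15

mind; see; true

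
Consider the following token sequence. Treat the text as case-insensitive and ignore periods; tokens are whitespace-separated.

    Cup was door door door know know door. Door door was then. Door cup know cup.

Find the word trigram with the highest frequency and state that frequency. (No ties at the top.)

Trigram frequencies (highest first):
  door door door: 2
  cup was door: 1
  was door door: 1
  door door know: 1
  door know know: 1
  know know door: 1
  … (7 more, each ≤ 1)

"door door door", 2 times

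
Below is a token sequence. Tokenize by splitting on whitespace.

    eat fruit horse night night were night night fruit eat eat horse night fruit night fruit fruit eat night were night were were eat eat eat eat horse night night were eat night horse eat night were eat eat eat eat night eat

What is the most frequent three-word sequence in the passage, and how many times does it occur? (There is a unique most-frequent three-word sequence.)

"eat eat eat", 4 times

Trigram frequencies (highest first):
  eat eat eat: 4
  horse night night: 2
  night night were: 2
  night were night: 2
  eat eat horse: 2
  eat horse night: 2
  … (24 more, each ≤ 2)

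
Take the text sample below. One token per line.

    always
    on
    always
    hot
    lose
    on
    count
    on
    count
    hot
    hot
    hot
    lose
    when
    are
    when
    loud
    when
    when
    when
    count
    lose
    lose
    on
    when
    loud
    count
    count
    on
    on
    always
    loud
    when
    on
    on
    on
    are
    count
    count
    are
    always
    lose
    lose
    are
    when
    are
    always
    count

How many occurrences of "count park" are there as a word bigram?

Scanning the 47 overlapping bigram windows for "count park":
  (none found)

0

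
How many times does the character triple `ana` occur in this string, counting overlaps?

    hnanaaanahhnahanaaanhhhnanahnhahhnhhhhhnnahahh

Sliding a length-3 window over the 46 characters (44 positions):
  position 3–5: ana
  position 7–9: ana
  position 15–17: ana
  position 25–27: ana

4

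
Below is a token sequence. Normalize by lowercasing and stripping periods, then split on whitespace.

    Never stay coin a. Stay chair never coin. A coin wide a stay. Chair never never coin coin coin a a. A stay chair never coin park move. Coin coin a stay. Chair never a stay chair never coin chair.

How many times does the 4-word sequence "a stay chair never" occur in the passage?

5

Scanning the 37 overlapping 4-gram windows for "a stay chair never":
  position 4–7: a stay chair never
  position 12–15: a stay chair never
  position 22–25: a stay chair never
  position 31–34: a stay chair never
  position 35–38: a stay chair never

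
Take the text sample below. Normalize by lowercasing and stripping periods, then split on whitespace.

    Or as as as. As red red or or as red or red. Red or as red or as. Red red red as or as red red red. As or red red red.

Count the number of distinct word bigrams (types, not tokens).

9

33 tokens → 32 bigram windows in total.
Repeated bigrams (each contributes count−1 duplicates):
  red red: 8
  as red: 5
  or as: 5
  red or: 4
  as as: 3
  as or: 2
  or red: 2
  red as: 2
23 duplicate windows → 32 − 23 = 9 distinct.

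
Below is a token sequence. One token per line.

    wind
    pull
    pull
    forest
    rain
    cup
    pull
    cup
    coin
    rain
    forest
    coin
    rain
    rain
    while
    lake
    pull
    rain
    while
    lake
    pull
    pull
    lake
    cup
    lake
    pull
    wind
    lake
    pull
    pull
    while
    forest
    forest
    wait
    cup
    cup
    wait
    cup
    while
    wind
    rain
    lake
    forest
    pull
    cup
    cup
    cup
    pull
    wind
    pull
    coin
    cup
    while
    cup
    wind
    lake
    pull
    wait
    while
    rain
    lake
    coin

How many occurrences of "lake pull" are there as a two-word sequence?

Scanning the 61 overlapping bigram windows for "lake pull":
  position 16–17: lake pull
  position 20–21: lake pull
  position 25–26: lake pull
  position 28–29: lake pull
  position 56–57: lake pull

5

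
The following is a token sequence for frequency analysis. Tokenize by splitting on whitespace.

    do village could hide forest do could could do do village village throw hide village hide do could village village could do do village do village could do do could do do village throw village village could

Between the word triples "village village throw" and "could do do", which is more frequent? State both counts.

"could do do" (4 vs 1)

"village village throw": 1 occurrence
"could do do": 4 occurrences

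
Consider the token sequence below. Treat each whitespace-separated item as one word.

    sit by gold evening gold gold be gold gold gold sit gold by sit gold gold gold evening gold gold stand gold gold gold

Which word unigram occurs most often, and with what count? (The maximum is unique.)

Unigram frequencies (highest first):
  gold: 15
  sit: 3
  by: 2
  evening: 2
  be: 1
  stand: 1

"gold", 15 times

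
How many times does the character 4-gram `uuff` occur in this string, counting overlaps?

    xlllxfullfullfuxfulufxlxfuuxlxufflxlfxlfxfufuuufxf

Sliding a length-4 window over the 50 characters (47 positions):
  (no match at any position)

0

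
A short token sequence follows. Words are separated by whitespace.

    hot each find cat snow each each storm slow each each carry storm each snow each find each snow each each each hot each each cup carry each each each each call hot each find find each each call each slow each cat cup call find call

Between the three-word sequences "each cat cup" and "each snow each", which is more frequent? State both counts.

"each cat cup": 1 occurrence
"each snow each": 2 occurrences

"each snow each" (2 vs 1)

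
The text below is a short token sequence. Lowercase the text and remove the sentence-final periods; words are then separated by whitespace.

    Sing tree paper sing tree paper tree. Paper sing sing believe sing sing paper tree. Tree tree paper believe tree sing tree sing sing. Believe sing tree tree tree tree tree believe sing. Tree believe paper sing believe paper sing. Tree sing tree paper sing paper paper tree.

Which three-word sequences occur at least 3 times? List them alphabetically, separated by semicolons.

Trigram counts meeting the condition (at least 3 times):
  sing tree paper: 3
  tree paper sing: 3
  tree tree tree: 4

sing tree paper; tree paper sing; tree tree tree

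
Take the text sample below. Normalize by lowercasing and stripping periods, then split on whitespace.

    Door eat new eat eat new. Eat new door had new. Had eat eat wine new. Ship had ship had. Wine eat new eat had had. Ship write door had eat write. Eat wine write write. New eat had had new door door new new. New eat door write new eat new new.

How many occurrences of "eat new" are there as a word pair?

Scanning the 52 overlapping bigram windows for "eat new":
  position 2–3: eat new
  position 5–6: eat new
  position 7–8: eat new
  position 22–23: eat new
  position 51–52: eat new

5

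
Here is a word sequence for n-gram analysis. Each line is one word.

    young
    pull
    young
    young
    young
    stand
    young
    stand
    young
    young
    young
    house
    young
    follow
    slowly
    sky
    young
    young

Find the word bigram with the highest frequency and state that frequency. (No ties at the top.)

Bigram frequencies (highest first):
  young young: 5
  young stand: 2
  stand young: 2
  young pull: 1
  pull young: 1
  young house: 1
  … (5 more, each ≤ 1)

"young young", 5 times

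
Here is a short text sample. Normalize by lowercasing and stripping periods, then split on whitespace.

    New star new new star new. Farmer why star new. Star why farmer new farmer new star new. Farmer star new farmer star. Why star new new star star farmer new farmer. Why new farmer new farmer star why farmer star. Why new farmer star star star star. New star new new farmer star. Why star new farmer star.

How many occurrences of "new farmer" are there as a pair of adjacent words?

10

Scanning the 58 overlapping bigram windows for "new farmer":
  position 6–7: new farmer
  position 14–15: new farmer
  position 18–19: new farmer
  position 21–22: new farmer
  position 31–32: new farmer
  position 34–35: new farmer
  position 36–37: new farmer
  position 43–44: new farmer
  position 52–53: new farmer
  position 57–58: new farmer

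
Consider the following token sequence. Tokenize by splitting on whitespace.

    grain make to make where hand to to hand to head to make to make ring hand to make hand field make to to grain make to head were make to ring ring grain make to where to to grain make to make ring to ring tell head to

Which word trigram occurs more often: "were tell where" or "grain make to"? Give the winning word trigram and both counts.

"grain make to" (4 vs 0)

"were tell where": 0 occurrences
"grain make to": 4 occurrences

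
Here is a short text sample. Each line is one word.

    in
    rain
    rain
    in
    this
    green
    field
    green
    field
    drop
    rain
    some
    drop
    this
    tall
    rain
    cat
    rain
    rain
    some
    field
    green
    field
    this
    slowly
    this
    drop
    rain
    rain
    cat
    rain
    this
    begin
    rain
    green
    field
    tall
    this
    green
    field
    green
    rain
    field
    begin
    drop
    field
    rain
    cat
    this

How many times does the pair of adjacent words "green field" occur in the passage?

Scanning the 48 overlapping bigram windows for "green field":
  position 6–7: green field
  position 8–9: green field
  position 22–23: green field
  position 35–36: green field
  position 39–40: green field

5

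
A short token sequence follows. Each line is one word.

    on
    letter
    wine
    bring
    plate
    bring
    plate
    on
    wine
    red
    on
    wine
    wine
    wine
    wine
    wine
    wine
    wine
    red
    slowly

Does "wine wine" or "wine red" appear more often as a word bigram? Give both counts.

"wine wine": 6 occurrences
"wine red": 2 occurrences

"wine wine" (6 vs 2)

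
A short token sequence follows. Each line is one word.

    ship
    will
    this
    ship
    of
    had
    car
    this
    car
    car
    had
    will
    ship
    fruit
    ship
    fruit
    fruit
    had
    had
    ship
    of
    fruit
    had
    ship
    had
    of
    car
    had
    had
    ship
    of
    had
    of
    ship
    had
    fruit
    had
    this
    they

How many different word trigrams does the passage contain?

34

39 tokens → 37 trigram windows in total.
Repeated trigrams (each contributes count−1 duplicates):
  had had ship: 2
  had ship of: 2
  ship of had: 2
3 duplicate windows → 37 − 3 = 34 distinct.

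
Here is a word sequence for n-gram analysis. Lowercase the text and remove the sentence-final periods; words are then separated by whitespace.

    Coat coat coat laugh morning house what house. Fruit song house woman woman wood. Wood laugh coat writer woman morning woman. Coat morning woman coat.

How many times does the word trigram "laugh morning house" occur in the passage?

1

Scanning the 23 overlapping trigram windows for "laugh morning house":
  position 4–6: laugh morning house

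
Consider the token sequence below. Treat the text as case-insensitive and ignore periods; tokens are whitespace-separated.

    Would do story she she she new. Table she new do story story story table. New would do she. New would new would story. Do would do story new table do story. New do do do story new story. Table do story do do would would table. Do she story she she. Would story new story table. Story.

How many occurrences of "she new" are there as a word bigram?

3

Scanning the 57 overlapping bigram windows for "she new":
  position 6–7: she new
  position 9–10: she new
  position 19–20: she new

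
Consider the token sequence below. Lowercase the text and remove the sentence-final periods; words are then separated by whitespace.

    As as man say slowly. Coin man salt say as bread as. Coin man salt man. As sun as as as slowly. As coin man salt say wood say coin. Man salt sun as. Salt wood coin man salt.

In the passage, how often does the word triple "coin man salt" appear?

Scanning the 37 overlapping trigram windows for "coin man salt":
  position 6–8: coin man salt
  position 13–15: coin man salt
  position 24–26: coin man salt
  position 30–32: coin man salt
  position 37–39: coin man salt

5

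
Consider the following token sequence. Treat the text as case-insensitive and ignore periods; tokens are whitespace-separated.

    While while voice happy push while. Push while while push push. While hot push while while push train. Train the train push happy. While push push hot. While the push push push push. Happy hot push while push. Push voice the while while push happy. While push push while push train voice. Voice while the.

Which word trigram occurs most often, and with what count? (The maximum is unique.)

Trigram frequencies (highest first):
  while push push: 4
  push while push: 3
  while while push: 3
  push while while: 2
  push push while: 2
  hot push while: 2
  … (33 more, each ≤ 2)

"while push push", 4 times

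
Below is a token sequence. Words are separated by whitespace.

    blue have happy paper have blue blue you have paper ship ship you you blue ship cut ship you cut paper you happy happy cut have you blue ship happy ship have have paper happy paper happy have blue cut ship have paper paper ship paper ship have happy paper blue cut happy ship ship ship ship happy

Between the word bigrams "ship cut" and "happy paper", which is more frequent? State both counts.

"ship cut": 1 occurrence
"happy paper": 3 occurrences

"happy paper" (3 vs 1)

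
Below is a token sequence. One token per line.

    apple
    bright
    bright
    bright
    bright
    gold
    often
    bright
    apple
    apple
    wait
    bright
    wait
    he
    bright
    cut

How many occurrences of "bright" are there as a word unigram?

7

Scanning the 16 tokens for "bright":
  position 2: bright
  position 3: bright
  position 4: bright
  position 5: bright
  position 8: bright
  position 12: bright
  position 15: bright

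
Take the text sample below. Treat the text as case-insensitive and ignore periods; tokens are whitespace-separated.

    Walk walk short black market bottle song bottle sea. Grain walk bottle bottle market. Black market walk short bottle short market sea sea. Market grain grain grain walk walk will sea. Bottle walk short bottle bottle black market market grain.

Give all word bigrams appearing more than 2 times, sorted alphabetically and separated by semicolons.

black market; walk short

Bigram counts meeting the condition (more than 2 times):
  black market: 3
  walk short: 3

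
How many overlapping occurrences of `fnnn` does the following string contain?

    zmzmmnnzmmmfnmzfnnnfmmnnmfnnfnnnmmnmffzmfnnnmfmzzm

3

Sliding a length-4 window over the 50 characters (47 positions):
  position 16–19: fnnn
  position 29–32: fnnn
  position 41–44: fnnn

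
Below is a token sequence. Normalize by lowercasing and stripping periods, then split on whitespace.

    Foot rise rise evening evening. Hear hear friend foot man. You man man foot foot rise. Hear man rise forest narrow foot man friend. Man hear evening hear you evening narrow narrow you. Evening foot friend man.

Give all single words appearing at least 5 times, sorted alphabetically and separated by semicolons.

evening; foot; hear; man

Unigram counts meeting the condition (at least 5 times):
  evening: 5
  foot: 6
  hear: 5
  man: 7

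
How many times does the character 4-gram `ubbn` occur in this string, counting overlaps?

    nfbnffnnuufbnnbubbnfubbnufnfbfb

2

Sliding a length-4 window over the 31 characters (28 positions):
  position 16–19: ubbn
  position 21–24: ubbn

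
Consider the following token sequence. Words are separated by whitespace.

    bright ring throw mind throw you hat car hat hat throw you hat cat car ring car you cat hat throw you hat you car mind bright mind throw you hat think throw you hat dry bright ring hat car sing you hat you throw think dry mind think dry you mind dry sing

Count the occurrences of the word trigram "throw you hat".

Scanning the 52 overlapping trigram windows for "throw you hat":
  position 5–7: throw you hat
  position 11–13: throw you hat
  position 21–23: throw you hat
  position 29–31: throw you hat
  position 33–35: throw you hat

5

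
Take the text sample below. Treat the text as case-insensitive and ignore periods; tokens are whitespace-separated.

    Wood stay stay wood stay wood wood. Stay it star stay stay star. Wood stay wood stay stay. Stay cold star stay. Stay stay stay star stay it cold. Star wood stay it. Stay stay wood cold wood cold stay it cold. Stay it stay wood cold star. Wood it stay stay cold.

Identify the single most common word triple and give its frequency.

"stay stay stay", 3 times

Trigram frequencies (highest first):
  stay stay stay: 3
  wood stay stay: 2
  stay stay wood: 2
  stay wood stay: 2
  wood stay wood: 2
  wood stay it: 2
  … (28 more, each ≤ 2)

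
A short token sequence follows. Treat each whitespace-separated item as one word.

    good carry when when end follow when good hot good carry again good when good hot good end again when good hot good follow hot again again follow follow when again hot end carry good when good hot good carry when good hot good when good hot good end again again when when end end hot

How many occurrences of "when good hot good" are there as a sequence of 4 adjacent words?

6

Scanning the 53 overlapping 4-gram windows for "when good hot good":
  position 7–10: when good hot good
  position 14–17: when good hot good
  position 20–23: when good hot good
  position 36–39: when good hot good
  position 41–44: when good hot good
  position 45–48: when good hot good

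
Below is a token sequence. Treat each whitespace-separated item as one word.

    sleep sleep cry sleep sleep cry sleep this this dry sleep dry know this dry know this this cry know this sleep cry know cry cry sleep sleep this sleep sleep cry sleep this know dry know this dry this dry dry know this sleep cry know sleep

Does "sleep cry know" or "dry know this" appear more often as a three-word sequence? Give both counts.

"sleep cry know": 2 occurrences
"dry know this": 4 occurrences

"dry know this" (4 vs 2)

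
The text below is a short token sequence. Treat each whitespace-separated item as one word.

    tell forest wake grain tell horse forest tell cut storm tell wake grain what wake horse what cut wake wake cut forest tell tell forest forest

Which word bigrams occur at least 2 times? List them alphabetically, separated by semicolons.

forest tell; tell forest; wake grain

Bigram counts meeting the condition (at least 2 times):
  forest tell: 2
  tell forest: 2
  wake grain: 2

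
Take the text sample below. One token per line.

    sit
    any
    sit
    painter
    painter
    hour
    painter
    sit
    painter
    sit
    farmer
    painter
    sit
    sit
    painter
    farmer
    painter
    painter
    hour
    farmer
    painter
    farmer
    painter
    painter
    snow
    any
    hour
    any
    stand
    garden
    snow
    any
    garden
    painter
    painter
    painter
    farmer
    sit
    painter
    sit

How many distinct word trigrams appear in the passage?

40 tokens → 38 trigram windows in total.
Repeated trigrams (each contributes count−1 duplicates):
  farmer painter painter: 2
  painter farmer painter: 2
  painter painter hour: 2
  sit painter sit: 2
4 duplicate windows → 38 − 4 = 34 distinct.

34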